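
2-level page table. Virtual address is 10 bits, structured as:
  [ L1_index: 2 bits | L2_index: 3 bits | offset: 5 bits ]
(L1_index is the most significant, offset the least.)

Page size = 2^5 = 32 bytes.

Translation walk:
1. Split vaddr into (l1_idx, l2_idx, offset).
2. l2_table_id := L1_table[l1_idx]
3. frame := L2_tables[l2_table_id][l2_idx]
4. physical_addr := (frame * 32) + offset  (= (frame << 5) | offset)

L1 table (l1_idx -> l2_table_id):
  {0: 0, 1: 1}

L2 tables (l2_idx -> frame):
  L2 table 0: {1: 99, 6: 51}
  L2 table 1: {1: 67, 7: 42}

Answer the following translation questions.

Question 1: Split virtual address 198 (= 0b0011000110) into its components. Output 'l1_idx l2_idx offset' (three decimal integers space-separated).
Answer: 0 6 6

Derivation:
vaddr = 198 = 0b0011000110
  top 2 bits -> l1_idx = 0
  next 3 bits -> l2_idx = 6
  bottom 5 bits -> offset = 6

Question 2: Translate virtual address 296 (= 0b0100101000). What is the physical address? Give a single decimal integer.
vaddr = 296 = 0b0100101000
Split: l1_idx=1, l2_idx=1, offset=8
L1[1] = 1
L2[1][1] = 67
paddr = 67 * 32 + 8 = 2152

Answer: 2152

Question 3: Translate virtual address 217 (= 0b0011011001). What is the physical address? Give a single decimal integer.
vaddr = 217 = 0b0011011001
Split: l1_idx=0, l2_idx=6, offset=25
L1[0] = 0
L2[0][6] = 51
paddr = 51 * 32 + 25 = 1657

Answer: 1657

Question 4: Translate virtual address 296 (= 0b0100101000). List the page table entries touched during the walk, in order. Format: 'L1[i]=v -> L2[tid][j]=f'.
vaddr = 296 = 0b0100101000
Split: l1_idx=1, l2_idx=1, offset=8

Answer: L1[1]=1 -> L2[1][1]=67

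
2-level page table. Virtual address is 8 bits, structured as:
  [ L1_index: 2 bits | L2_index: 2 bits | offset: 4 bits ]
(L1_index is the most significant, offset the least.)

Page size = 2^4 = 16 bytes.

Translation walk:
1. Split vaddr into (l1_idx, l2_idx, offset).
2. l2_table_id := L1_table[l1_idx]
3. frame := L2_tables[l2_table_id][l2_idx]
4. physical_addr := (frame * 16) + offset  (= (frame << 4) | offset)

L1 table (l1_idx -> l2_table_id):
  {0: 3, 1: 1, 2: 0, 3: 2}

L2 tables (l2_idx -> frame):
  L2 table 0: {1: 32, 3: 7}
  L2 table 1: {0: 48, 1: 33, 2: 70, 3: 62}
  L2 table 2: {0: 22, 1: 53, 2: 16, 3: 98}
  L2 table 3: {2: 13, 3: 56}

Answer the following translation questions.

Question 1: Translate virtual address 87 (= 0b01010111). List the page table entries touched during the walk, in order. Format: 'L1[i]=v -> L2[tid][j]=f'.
Answer: L1[1]=1 -> L2[1][1]=33

Derivation:
vaddr = 87 = 0b01010111
Split: l1_idx=1, l2_idx=1, offset=7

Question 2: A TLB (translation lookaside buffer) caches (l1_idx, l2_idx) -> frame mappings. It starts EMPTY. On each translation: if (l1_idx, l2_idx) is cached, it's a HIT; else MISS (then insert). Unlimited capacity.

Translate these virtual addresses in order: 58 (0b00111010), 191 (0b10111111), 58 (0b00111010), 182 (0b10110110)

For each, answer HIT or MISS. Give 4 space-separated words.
Answer: MISS MISS HIT HIT

Derivation:
vaddr=58: (0,3) not in TLB -> MISS, insert
vaddr=191: (2,3) not in TLB -> MISS, insert
vaddr=58: (0,3) in TLB -> HIT
vaddr=182: (2,3) in TLB -> HIT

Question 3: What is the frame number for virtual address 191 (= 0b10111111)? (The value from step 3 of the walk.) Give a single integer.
vaddr = 191: l1_idx=2, l2_idx=3
L1[2] = 0; L2[0][3] = 7

Answer: 7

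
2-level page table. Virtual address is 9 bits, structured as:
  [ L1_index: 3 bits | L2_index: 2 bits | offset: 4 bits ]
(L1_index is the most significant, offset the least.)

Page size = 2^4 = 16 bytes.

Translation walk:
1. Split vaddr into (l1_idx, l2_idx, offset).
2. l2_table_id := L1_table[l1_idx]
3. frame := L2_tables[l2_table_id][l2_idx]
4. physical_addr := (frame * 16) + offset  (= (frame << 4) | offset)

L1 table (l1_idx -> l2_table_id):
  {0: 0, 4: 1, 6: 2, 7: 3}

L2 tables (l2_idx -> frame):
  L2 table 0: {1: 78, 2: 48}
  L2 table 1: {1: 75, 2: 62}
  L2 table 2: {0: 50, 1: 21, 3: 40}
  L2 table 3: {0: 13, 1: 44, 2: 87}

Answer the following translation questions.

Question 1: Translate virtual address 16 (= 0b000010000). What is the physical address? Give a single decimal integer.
Answer: 1248

Derivation:
vaddr = 16 = 0b000010000
Split: l1_idx=0, l2_idx=1, offset=0
L1[0] = 0
L2[0][1] = 78
paddr = 78 * 16 + 0 = 1248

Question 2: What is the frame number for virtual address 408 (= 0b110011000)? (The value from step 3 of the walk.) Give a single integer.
vaddr = 408: l1_idx=6, l2_idx=1
L1[6] = 2; L2[2][1] = 21

Answer: 21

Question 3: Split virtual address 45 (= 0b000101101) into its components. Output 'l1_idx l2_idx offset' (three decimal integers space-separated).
vaddr = 45 = 0b000101101
  top 3 bits -> l1_idx = 0
  next 2 bits -> l2_idx = 2
  bottom 4 bits -> offset = 13

Answer: 0 2 13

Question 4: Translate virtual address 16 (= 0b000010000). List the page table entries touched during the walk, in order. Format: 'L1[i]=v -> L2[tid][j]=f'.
vaddr = 16 = 0b000010000
Split: l1_idx=0, l2_idx=1, offset=0

Answer: L1[0]=0 -> L2[0][1]=78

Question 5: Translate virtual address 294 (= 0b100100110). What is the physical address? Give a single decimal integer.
Answer: 998

Derivation:
vaddr = 294 = 0b100100110
Split: l1_idx=4, l2_idx=2, offset=6
L1[4] = 1
L2[1][2] = 62
paddr = 62 * 16 + 6 = 998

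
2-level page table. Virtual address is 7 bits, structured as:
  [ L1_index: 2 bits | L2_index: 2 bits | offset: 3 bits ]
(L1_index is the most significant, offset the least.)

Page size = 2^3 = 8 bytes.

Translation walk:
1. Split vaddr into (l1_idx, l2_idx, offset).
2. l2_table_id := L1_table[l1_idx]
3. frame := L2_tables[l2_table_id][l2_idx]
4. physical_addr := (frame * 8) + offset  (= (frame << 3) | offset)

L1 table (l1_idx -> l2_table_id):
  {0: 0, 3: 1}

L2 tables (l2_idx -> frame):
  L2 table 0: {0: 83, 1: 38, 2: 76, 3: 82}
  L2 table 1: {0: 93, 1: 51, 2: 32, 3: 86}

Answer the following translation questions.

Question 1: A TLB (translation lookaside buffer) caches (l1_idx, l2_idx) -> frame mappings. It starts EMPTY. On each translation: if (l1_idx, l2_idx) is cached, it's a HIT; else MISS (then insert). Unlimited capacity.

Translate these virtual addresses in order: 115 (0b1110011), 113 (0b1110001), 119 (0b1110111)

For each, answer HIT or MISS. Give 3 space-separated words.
vaddr=115: (3,2) not in TLB -> MISS, insert
vaddr=113: (3,2) in TLB -> HIT
vaddr=119: (3,2) in TLB -> HIT

Answer: MISS HIT HIT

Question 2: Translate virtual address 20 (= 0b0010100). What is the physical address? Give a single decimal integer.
vaddr = 20 = 0b0010100
Split: l1_idx=0, l2_idx=2, offset=4
L1[0] = 0
L2[0][2] = 76
paddr = 76 * 8 + 4 = 612

Answer: 612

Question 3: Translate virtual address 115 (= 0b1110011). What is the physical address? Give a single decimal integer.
vaddr = 115 = 0b1110011
Split: l1_idx=3, l2_idx=2, offset=3
L1[3] = 1
L2[1][2] = 32
paddr = 32 * 8 + 3 = 259

Answer: 259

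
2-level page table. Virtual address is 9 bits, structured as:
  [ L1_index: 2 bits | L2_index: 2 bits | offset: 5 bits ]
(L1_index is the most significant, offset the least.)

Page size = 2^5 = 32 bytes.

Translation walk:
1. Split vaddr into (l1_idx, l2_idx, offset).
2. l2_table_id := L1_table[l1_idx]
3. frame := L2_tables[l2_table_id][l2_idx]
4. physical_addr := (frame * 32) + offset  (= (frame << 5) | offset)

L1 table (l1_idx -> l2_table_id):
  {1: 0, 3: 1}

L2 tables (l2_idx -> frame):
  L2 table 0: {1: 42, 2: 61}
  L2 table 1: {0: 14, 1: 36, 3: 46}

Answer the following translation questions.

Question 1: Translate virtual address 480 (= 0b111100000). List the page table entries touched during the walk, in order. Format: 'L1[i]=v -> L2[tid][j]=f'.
Answer: L1[3]=1 -> L2[1][3]=46

Derivation:
vaddr = 480 = 0b111100000
Split: l1_idx=3, l2_idx=3, offset=0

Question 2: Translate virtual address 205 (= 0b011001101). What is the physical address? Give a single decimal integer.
Answer: 1965

Derivation:
vaddr = 205 = 0b011001101
Split: l1_idx=1, l2_idx=2, offset=13
L1[1] = 0
L2[0][2] = 61
paddr = 61 * 32 + 13 = 1965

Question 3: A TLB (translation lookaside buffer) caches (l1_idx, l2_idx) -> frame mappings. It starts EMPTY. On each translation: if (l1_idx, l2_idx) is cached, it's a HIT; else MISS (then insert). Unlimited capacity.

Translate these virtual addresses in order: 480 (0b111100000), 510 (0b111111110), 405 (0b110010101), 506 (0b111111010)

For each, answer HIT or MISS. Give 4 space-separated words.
vaddr=480: (3,3) not in TLB -> MISS, insert
vaddr=510: (3,3) in TLB -> HIT
vaddr=405: (3,0) not in TLB -> MISS, insert
vaddr=506: (3,3) in TLB -> HIT

Answer: MISS HIT MISS HIT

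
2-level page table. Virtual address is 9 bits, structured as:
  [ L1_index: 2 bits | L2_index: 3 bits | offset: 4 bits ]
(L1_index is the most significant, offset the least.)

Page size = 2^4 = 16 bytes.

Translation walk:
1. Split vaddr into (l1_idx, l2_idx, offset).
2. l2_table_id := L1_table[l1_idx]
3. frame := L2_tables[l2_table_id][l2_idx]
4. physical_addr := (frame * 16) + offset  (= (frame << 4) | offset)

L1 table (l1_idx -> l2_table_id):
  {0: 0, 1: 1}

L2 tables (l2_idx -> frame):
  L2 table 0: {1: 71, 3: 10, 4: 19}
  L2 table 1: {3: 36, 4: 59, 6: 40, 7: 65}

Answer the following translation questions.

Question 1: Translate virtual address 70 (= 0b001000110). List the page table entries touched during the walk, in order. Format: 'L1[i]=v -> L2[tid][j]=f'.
Answer: L1[0]=0 -> L2[0][4]=19

Derivation:
vaddr = 70 = 0b001000110
Split: l1_idx=0, l2_idx=4, offset=6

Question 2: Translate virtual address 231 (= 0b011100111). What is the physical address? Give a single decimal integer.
vaddr = 231 = 0b011100111
Split: l1_idx=1, l2_idx=6, offset=7
L1[1] = 1
L2[1][6] = 40
paddr = 40 * 16 + 7 = 647

Answer: 647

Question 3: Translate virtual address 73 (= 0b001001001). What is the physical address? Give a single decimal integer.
Answer: 313

Derivation:
vaddr = 73 = 0b001001001
Split: l1_idx=0, l2_idx=4, offset=9
L1[0] = 0
L2[0][4] = 19
paddr = 19 * 16 + 9 = 313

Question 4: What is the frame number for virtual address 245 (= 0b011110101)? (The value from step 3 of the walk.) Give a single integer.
Answer: 65

Derivation:
vaddr = 245: l1_idx=1, l2_idx=7
L1[1] = 1; L2[1][7] = 65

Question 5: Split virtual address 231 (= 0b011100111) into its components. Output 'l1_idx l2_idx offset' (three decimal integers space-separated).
vaddr = 231 = 0b011100111
  top 2 bits -> l1_idx = 1
  next 3 bits -> l2_idx = 6
  bottom 4 bits -> offset = 7

Answer: 1 6 7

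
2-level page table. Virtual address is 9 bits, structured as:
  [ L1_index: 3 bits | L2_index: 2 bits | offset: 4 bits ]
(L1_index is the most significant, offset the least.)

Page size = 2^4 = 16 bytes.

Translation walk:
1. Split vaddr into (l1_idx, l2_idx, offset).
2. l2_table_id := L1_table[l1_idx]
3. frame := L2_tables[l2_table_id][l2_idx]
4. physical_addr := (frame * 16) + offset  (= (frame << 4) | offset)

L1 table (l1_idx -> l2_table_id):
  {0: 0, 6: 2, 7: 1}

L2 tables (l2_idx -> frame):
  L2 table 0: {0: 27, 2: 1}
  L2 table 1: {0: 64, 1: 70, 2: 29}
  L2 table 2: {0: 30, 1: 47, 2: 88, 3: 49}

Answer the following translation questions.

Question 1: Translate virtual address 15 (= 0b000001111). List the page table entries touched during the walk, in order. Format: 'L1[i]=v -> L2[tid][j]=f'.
Answer: L1[0]=0 -> L2[0][0]=27

Derivation:
vaddr = 15 = 0b000001111
Split: l1_idx=0, l2_idx=0, offset=15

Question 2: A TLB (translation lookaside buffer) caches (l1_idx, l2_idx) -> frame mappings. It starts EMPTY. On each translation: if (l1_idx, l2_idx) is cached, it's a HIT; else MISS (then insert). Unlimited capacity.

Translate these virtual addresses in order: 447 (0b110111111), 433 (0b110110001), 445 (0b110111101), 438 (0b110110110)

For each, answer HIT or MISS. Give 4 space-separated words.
Answer: MISS HIT HIT HIT

Derivation:
vaddr=447: (6,3) not in TLB -> MISS, insert
vaddr=433: (6,3) in TLB -> HIT
vaddr=445: (6,3) in TLB -> HIT
vaddr=438: (6,3) in TLB -> HIT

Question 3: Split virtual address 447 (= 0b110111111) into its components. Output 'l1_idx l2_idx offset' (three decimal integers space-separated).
Answer: 6 3 15

Derivation:
vaddr = 447 = 0b110111111
  top 3 bits -> l1_idx = 6
  next 2 bits -> l2_idx = 3
  bottom 4 bits -> offset = 15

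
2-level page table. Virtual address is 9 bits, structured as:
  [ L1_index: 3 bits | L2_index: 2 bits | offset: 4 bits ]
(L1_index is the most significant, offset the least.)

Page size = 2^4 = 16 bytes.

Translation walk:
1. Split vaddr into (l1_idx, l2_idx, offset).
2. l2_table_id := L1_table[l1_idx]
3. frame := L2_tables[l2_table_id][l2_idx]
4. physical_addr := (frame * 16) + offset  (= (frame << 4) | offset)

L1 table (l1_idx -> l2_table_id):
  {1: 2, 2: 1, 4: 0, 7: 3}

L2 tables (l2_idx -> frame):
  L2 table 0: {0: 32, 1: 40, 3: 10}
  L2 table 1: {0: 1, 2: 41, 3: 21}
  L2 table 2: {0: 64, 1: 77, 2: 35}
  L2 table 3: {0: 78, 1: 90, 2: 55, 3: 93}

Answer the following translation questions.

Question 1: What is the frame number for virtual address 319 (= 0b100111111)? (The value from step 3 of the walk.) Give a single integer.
Answer: 10

Derivation:
vaddr = 319: l1_idx=4, l2_idx=3
L1[4] = 0; L2[0][3] = 10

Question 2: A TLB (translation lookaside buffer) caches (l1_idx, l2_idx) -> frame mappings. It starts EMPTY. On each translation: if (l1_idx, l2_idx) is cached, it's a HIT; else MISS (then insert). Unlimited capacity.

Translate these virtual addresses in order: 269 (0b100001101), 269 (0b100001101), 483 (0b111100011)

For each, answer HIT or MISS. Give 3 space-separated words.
Answer: MISS HIT MISS

Derivation:
vaddr=269: (4,0) not in TLB -> MISS, insert
vaddr=269: (4,0) in TLB -> HIT
vaddr=483: (7,2) not in TLB -> MISS, insert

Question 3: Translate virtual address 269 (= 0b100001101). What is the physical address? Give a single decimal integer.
vaddr = 269 = 0b100001101
Split: l1_idx=4, l2_idx=0, offset=13
L1[4] = 0
L2[0][0] = 32
paddr = 32 * 16 + 13 = 525

Answer: 525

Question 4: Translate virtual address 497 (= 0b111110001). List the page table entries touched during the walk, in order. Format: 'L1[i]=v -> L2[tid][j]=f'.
Answer: L1[7]=3 -> L2[3][3]=93

Derivation:
vaddr = 497 = 0b111110001
Split: l1_idx=7, l2_idx=3, offset=1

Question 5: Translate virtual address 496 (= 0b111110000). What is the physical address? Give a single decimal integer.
vaddr = 496 = 0b111110000
Split: l1_idx=7, l2_idx=3, offset=0
L1[7] = 3
L2[3][3] = 93
paddr = 93 * 16 + 0 = 1488

Answer: 1488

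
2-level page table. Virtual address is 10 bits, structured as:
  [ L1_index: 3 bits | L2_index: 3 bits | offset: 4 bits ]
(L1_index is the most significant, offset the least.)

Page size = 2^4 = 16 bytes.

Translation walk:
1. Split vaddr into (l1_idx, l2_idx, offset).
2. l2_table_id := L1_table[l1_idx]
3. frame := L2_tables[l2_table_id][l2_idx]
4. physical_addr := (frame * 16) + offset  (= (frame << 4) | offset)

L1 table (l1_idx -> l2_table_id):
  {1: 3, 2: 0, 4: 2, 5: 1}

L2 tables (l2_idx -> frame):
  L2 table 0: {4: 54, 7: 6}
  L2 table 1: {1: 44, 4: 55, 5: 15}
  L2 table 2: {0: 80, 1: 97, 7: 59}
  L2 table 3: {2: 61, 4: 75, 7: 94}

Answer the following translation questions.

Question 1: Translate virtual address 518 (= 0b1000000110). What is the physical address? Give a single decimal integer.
Answer: 1286

Derivation:
vaddr = 518 = 0b1000000110
Split: l1_idx=4, l2_idx=0, offset=6
L1[4] = 2
L2[2][0] = 80
paddr = 80 * 16 + 6 = 1286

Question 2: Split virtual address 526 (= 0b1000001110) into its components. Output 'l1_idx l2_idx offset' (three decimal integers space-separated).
vaddr = 526 = 0b1000001110
  top 3 bits -> l1_idx = 4
  next 3 bits -> l2_idx = 0
  bottom 4 bits -> offset = 14

Answer: 4 0 14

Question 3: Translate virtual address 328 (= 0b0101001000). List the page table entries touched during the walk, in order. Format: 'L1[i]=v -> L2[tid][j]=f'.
vaddr = 328 = 0b0101001000
Split: l1_idx=2, l2_idx=4, offset=8

Answer: L1[2]=0 -> L2[0][4]=54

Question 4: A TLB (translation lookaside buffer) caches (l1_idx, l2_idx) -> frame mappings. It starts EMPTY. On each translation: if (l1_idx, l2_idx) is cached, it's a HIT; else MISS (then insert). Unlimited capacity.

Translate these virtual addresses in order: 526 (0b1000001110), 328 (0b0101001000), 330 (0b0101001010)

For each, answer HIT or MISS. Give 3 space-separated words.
vaddr=526: (4,0) not in TLB -> MISS, insert
vaddr=328: (2,4) not in TLB -> MISS, insert
vaddr=330: (2,4) in TLB -> HIT

Answer: MISS MISS HIT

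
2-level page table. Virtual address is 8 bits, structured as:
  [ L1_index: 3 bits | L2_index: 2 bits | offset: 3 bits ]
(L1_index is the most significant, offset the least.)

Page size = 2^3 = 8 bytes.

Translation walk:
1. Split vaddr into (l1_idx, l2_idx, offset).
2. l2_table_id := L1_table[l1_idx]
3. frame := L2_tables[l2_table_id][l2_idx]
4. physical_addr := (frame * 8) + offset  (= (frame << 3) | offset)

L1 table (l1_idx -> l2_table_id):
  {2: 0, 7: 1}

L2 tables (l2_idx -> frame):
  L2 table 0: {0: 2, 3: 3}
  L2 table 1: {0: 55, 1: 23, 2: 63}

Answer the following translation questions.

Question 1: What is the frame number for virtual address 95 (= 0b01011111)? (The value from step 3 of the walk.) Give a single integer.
vaddr = 95: l1_idx=2, l2_idx=3
L1[2] = 0; L2[0][3] = 3

Answer: 3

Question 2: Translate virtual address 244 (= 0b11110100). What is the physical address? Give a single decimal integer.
vaddr = 244 = 0b11110100
Split: l1_idx=7, l2_idx=2, offset=4
L1[7] = 1
L2[1][2] = 63
paddr = 63 * 8 + 4 = 508

Answer: 508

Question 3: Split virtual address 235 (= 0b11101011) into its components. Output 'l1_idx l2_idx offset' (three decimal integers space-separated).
Answer: 7 1 3

Derivation:
vaddr = 235 = 0b11101011
  top 3 bits -> l1_idx = 7
  next 2 bits -> l2_idx = 1
  bottom 3 bits -> offset = 3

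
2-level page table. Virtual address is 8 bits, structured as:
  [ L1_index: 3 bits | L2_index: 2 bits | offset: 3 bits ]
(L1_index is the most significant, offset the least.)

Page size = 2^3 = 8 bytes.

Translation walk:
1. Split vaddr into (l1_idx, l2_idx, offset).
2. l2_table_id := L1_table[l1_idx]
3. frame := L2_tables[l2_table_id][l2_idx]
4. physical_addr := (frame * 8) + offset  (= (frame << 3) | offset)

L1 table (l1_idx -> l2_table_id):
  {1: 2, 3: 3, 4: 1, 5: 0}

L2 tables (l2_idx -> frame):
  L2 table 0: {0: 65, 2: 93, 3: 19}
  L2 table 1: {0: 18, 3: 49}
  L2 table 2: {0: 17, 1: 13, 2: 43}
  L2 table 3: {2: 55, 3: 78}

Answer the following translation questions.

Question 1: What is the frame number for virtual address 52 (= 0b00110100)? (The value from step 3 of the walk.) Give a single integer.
Answer: 43

Derivation:
vaddr = 52: l1_idx=1, l2_idx=2
L1[1] = 2; L2[2][2] = 43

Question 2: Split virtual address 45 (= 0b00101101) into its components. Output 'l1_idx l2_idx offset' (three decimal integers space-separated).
Answer: 1 1 5

Derivation:
vaddr = 45 = 0b00101101
  top 3 bits -> l1_idx = 1
  next 2 bits -> l2_idx = 1
  bottom 3 bits -> offset = 5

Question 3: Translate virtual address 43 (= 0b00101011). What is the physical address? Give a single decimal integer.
Answer: 107

Derivation:
vaddr = 43 = 0b00101011
Split: l1_idx=1, l2_idx=1, offset=3
L1[1] = 2
L2[2][1] = 13
paddr = 13 * 8 + 3 = 107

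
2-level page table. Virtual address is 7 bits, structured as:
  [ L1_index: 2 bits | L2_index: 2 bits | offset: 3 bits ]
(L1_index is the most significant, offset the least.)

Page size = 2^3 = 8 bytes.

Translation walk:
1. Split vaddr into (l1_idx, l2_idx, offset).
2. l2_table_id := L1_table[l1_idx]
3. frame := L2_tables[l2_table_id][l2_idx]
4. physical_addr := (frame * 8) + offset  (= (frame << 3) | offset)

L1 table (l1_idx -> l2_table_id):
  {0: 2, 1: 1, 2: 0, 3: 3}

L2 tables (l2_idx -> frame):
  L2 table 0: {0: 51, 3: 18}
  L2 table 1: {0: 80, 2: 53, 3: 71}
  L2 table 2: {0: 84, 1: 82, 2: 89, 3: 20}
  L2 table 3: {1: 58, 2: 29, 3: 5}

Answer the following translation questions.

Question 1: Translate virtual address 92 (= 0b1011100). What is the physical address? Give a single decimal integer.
vaddr = 92 = 0b1011100
Split: l1_idx=2, l2_idx=3, offset=4
L1[2] = 0
L2[0][3] = 18
paddr = 18 * 8 + 4 = 148

Answer: 148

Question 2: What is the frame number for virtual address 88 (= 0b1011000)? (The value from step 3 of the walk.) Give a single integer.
Answer: 18

Derivation:
vaddr = 88: l1_idx=2, l2_idx=3
L1[2] = 0; L2[0][3] = 18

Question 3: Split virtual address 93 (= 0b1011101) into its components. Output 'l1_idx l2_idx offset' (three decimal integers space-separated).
vaddr = 93 = 0b1011101
  top 2 bits -> l1_idx = 2
  next 2 bits -> l2_idx = 3
  bottom 3 bits -> offset = 5

Answer: 2 3 5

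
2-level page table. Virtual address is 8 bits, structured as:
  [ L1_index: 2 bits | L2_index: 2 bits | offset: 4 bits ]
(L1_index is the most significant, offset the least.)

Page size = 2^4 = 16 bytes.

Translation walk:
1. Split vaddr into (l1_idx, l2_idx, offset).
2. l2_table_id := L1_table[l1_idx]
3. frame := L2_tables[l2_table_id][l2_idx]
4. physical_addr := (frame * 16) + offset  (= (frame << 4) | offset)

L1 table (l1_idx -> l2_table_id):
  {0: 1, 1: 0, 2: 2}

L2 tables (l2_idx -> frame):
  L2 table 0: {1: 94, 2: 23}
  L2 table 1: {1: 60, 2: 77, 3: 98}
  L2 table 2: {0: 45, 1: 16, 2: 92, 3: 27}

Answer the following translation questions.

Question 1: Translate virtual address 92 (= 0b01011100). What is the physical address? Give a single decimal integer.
vaddr = 92 = 0b01011100
Split: l1_idx=1, l2_idx=1, offset=12
L1[1] = 0
L2[0][1] = 94
paddr = 94 * 16 + 12 = 1516

Answer: 1516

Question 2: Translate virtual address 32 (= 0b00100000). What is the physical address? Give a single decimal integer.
vaddr = 32 = 0b00100000
Split: l1_idx=0, l2_idx=2, offset=0
L1[0] = 1
L2[1][2] = 77
paddr = 77 * 16 + 0 = 1232

Answer: 1232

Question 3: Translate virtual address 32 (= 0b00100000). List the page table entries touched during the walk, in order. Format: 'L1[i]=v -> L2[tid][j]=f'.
Answer: L1[0]=1 -> L2[1][2]=77

Derivation:
vaddr = 32 = 0b00100000
Split: l1_idx=0, l2_idx=2, offset=0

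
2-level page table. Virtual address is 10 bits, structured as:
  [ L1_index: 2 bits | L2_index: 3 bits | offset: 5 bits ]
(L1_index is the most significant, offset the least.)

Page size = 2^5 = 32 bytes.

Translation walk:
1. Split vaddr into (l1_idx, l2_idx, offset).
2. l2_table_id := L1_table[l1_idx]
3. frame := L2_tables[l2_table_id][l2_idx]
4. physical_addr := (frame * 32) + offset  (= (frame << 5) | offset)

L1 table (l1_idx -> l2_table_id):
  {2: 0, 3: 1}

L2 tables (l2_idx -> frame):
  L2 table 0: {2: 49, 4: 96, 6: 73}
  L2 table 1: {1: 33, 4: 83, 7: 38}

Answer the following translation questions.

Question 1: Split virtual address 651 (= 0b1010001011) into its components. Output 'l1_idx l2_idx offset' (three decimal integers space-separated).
Answer: 2 4 11

Derivation:
vaddr = 651 = 0b1010001011
  top 2 bits -> l1_idx = 2
  next 3 bits -> l2_idx = 4
  bottom 5 bits -> offset = 11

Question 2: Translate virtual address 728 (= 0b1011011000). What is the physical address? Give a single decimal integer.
vaddr = 728 = 0b1011011000
Split: l1_idx=2, l2_idx=6, offset=24
L1[2] = 0
L2[0][6] = 73
paddr = 73 * 32 + 24 = 2360

Answer: 2360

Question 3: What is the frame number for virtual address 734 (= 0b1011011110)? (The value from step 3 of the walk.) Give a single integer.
Answer: 73

Derivation:
vaddr = 734: l1_idx=2, l2_idx=6
L1[2] = 0; L2[0][6] = 73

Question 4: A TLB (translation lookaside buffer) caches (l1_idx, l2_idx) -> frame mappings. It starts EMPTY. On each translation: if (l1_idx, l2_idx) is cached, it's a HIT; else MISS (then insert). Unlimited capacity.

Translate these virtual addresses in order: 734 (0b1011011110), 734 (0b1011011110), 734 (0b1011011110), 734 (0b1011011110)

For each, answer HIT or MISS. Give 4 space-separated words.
Answer: MISS HIT HIT HIT

Derivation:
vaddr=734: (2,6) not in TLB -> MISS, insert
vaddr=734: (2,6) in TLB -> HIT
vaddr=734: (2,6) in TLB -> HIT
vaddr=734: (2,6) in TLB -> HIT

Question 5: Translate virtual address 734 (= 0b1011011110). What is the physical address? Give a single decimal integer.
vaddr = 734 = 0b1011011110
Split: l1_idx=2, l2_idx=6, offset=30
L1[2] = 0
L2[0][6] = 73
paddr = 73 * 32 + 30 = 2366

Answer: 2366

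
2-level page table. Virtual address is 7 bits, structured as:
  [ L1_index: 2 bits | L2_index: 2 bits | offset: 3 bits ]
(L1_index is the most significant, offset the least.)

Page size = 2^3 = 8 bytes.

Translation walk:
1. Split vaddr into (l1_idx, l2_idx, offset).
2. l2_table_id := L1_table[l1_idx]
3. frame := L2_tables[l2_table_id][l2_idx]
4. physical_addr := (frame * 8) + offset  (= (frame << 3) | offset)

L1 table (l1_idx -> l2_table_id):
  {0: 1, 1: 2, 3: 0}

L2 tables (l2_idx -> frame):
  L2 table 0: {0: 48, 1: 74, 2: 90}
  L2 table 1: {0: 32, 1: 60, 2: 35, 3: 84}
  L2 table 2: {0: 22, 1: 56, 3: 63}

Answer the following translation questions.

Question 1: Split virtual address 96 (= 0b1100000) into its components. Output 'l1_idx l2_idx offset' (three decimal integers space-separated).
Answer: 3 0 0

Derivation:
vaddr = 96 = 0b1100000
  top 2 bits -> l1_idx = 3
  next 2 bits -> l2_idx = 0
  bottom 3 bits -> offset = 0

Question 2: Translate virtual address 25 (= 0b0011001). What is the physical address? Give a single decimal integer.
vaddr = 25 = 0b0011001
Split: l1_idx=0, l2_idx=3, offset=1
L1[0] = 1
L2[1][3] = 84
paddr = 84 * 8 + 1 = 673

Answer: 673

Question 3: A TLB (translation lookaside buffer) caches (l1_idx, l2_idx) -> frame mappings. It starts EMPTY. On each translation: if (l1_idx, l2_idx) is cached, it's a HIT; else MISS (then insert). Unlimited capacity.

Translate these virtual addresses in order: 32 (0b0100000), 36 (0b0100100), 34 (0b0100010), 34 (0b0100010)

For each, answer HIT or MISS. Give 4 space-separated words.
vaddr=32: (1,0) not in TLB -> MISS, insert
vaddr=36: (1,0) in TLB -> HIT
vaddr=34: (1,0) in TLB -> HIT
vaddr=34: (1,0) in TLB -> HIT

Answer: MISS HIT HIT HIT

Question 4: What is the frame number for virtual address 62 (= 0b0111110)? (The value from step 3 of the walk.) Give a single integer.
vaddr = 62: l1_idx=1, l2_idx=3
L1[1] = 2; L2[2][3] = 63

Answer: 63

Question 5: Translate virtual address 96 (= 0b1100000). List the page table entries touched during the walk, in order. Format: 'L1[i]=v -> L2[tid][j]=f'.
vaddr = 96 = 0b1100000
Split: l1_idx=3, l2_idx=0, offset=0

Answer: L1[3]=0 -> L2[0][0]=48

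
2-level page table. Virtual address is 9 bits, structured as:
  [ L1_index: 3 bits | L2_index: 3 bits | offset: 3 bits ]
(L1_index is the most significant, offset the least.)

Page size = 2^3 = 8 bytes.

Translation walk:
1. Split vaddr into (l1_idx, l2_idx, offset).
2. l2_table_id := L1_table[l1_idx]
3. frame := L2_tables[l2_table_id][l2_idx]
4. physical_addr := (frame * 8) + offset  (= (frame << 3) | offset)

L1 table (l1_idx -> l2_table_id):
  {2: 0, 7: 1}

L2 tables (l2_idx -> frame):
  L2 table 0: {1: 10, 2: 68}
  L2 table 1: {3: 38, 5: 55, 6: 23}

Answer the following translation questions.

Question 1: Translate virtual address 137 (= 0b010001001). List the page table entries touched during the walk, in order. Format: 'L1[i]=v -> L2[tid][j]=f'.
Answer: L1[2]=0 -> L2[0][1]=10

Derivation:
vaddr = 137 = 0b010001001
Split: l1_idx=2, l2_idx=1, offset=1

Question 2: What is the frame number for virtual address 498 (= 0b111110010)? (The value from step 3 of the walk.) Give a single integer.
Answer: 23

Derivation:
vaddr = 498: l1_idx=7, l2_idx=6
L1[7] = 1; L2[1][6] = 23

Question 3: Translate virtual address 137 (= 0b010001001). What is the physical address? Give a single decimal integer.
vaddr = 137 = 0b010001001
Split: l1_idx=2, l2_idx=1, offset=1
L1[2] = 0
L2[0][1] = 10
paddr = 10 * 8 + 1 = 81

Answer: 81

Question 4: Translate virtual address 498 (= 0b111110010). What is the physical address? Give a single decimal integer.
vaddr = 498 = 0b111110010
Split: l1_idx=7, l2_idx=6, offset=2
L1[7] = 1
L2[1][6] = 23
paddr = 23 * 8 + 2 = 186

Answer: 186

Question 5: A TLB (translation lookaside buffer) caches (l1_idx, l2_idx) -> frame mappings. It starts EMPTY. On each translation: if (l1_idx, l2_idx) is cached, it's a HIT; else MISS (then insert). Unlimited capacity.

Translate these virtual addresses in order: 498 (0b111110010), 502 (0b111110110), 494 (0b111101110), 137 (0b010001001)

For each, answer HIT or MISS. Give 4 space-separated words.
vaddr=498: (7,6) not in TLB -> MISS, insert
vaddr=502: (7,6) in TLB -> HIT
vaddr=494: (7,5) not in TLB -> MISS, insert
vaddr=137: (2,1) not in TLB -> MISS, insert

Answer: MISS HIT MISS MISS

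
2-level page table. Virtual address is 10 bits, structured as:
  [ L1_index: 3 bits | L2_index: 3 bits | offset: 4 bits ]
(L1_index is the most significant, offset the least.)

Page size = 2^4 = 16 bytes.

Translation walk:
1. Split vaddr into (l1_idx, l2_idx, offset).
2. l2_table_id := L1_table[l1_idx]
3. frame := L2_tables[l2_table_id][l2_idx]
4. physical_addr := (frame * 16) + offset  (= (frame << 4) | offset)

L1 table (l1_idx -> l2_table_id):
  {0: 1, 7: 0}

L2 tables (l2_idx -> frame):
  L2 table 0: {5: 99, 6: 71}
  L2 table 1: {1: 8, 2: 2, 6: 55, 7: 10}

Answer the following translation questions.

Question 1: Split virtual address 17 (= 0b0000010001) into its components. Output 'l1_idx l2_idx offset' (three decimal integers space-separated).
vaddr = 17 = 0b0000010001
  top 3 bits -> l1_idx = 0
  next 3 bits -> l2_idx = 1
  bottom 4 bits -> offset = 1

Answer: 0 1 1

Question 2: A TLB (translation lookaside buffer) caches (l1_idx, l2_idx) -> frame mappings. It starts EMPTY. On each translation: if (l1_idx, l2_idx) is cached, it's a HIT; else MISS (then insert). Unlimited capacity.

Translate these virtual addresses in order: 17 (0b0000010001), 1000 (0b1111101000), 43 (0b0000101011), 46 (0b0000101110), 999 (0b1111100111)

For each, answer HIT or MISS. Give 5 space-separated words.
Answer: MISS MISS MISS HIT HIT

Derivation:
vaddr=17: (0,1) not in TLB -> MISS, insert
vaddr=1000: (7,6) not in TLB -> MISS, insert
vaddr=43: (0,2) not in TLB -> MISS, insert
vaddr=46: (0,2) in TLB -> HIT
vaddr=999: (7,6) in TLB -> HIT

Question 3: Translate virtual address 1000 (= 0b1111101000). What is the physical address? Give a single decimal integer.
Answer: 1144

Derivation:
vaddr = 1000 = 0b1111101000
Split: l1_idx=7, l2_idx=6, offset=8
L1[7] = 0
L2[0][6] = 71
paddr = 71 * 16 + 8 = 1144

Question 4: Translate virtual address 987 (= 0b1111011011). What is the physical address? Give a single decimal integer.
Answer: 1595

Derivation:
vaddr = 987 = 0b1111011011
Split: l1_idx=7, l2_idx=5, offset=11
L1[7] = 0
L2[0][5] = 99
paddr = 99 * 16 + 11 = 1595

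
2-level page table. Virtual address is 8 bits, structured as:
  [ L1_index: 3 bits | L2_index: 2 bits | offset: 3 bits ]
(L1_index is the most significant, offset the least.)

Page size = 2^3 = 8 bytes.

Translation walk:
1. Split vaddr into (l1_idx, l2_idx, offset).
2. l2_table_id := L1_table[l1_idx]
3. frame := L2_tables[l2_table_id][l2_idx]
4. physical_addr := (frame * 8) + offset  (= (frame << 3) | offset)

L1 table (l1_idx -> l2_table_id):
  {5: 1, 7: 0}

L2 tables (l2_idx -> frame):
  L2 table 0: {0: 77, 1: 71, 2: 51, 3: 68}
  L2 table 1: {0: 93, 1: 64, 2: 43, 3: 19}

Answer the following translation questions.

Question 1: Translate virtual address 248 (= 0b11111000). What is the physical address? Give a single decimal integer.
vaddr = 248 = 0b11111000
Split: l1_idx=7, l2_idx=3, offset=0
L1[7] = 0
L2[0][3] = 68
paddr = 68 * 8 + 0 = 544

Answer: 544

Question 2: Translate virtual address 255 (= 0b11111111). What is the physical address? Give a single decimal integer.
vaddr = 255 = 0b11111111
Split: l1_idx=7, l2_idx=3, offset=7
L1[7] = 0
L2[0][3] = 68
paddr = 68 * 8 + 7 = 551

Answer: 551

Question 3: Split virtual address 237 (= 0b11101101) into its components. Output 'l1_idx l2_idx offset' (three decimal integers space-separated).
Answer: 7 1 5

Derivation:
vaddr = 237 = 0b11101101
  top 3 bits -> l1_idx = 7
  next 2 bits -> l2_idx = 1
  bottom 3 bits -> offset = 5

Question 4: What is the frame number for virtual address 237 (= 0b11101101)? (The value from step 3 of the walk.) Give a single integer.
Answer: 71

Derivation:
vaddr = 237: l1_idx=7, l2_idx=1
L1[7] = 0; L2[0][1] = 71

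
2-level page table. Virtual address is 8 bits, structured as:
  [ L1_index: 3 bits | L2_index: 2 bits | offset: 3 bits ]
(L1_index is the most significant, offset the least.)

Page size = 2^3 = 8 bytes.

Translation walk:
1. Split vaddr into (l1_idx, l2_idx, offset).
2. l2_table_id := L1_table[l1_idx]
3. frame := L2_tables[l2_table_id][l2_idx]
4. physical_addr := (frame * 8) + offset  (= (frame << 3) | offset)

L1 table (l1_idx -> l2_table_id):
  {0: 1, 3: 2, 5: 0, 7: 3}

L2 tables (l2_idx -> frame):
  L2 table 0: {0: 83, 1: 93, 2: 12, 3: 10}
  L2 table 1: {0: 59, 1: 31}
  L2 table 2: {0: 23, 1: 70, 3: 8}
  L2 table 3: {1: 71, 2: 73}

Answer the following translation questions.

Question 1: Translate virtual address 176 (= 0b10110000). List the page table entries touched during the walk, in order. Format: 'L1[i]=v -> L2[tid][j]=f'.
Answer: L1[5]=0 -> L2[0][2]=12

Derivation:
vaddr = 176 = 0b10110000
Split: l1_idx=5, l2_idx=2, offset=0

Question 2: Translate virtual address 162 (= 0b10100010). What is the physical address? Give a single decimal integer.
Answer: 666

Derivation:
vaddr = 162 = 0b10100010
Split: l1_idx=5, l2_idx=0, offset=2
L1[5] = 0
L2[0][0] = 83
paddr = 83 * 8 + 2 = 666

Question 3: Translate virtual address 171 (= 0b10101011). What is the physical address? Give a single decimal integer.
vaddr = 171 = 0b10101011
Split: l1_idx=5, l2_idx=1, offset=3
L1[5] = 0
L2[0][1] = 93
paddr = 93 * 8 + 3 = 747

Answer: 747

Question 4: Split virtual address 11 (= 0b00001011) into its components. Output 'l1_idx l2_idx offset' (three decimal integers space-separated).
vaddr = 11 = 0b00001011
  top 3 bits -> l1_idx = 0
  next 2 bits -> l2_idx = 1
  bottom 3 bits -> offset = 3

Answer: 0 1 3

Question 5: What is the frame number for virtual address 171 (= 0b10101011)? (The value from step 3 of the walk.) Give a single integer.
vaddr = 171: l1_idx=5, l2_idx=1
L1[5] = 0; L2[0][1] = 93

Answer: 93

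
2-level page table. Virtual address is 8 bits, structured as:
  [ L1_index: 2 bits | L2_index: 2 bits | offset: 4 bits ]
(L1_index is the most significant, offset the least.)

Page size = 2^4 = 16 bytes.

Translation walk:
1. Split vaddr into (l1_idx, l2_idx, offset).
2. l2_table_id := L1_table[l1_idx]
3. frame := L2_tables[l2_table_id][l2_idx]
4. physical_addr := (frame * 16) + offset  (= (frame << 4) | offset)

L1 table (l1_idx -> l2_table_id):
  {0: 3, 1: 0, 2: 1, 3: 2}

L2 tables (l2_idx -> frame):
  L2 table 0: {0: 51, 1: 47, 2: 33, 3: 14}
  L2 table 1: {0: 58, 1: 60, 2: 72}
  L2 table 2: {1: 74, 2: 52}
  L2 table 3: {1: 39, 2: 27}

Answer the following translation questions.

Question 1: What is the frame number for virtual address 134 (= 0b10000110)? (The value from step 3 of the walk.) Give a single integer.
Answer: 58

Derivation:
vaddr = 134: l1_idx=2, l2_idx=0
L1[2] = 1; L2[1][0] = 58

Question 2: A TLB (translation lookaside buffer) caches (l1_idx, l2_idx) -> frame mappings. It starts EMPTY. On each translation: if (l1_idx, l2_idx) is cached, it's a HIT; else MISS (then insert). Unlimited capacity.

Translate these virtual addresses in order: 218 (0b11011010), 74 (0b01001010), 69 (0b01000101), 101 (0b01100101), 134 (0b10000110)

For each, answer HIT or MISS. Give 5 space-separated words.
Answer: MISS MISS HIT MISS MISS

Derivation:
vaddr=218: (3,1) not in TLB -> MISS, insert
vaddr=74: (1,0) not in TLB -> MISS, insert
vaddr=69: (1,0) in TLB -> HIT
vaddr=101: (1,2) not in TLB -> MISS, insert
vaddr=134: (2,0) not in TLB -> MISS, insert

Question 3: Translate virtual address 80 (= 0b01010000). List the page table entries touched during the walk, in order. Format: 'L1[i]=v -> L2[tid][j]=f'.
Answer: L1[1]=0 -> L2[0][1]=47

Derivation:
vaddr = 80 = 0b01010000
Split: l1_idx=1, l2_idx=1, offset=0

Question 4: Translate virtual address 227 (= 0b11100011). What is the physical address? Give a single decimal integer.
Answer: 835

Derivation:
vaddr = 227 = 0b11100011
Split: l1_idx=3, l2_idx=2, offset=3
L1[3] = 2
L2[2][2] = 52
paddr = 52 * 16 + 3 = 835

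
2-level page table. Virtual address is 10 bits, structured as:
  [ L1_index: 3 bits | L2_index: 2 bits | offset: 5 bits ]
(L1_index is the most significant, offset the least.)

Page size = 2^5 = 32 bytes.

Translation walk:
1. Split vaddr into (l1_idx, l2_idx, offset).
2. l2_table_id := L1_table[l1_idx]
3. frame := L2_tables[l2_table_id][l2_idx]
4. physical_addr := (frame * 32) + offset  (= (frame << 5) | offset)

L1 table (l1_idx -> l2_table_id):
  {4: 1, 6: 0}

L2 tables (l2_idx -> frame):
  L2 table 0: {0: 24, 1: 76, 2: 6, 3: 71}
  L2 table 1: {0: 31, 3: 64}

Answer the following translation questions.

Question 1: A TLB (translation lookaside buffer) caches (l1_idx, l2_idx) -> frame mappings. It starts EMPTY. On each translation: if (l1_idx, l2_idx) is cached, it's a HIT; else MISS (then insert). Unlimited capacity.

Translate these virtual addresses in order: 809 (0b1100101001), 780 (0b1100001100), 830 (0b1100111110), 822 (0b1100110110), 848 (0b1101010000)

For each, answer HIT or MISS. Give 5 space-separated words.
Answer: MISS MISS HIT HIT MISS

Derivation:
vaddr=809: (6,1) not in TLB -> MISS, insert
vaddr=780: (6,0) not in TLB -> MISS, insert
vaddr=830: (6,1) in TLB -> HIT
vaddr=822: (6,1) in TLB -> HIT
vaddr=848: (6,2) not in TLB -> MISS, insert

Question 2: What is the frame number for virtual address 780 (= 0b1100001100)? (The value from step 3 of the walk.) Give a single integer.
vaddr = 780: l1_idx=6, l2_idx=0
L1[6] = 0; L2[0][0] = 24

Answer: 24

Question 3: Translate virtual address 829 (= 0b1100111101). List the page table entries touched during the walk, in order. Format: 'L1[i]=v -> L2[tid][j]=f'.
Answer: L1[6]=0 -> L2[0][1]=76

Derivation:
vaddr = 829 = 0b1100111101
Split: l1_idx=6, l2_idx=1, offset=29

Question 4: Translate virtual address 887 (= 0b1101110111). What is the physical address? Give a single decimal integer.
vaddr = 887 = 0b1101110111
Split: l1_idx=6, l2_idx=3, offset=23
L1[6] = 0
L2[0][3] = 71
paddr = 71 * 32 + 23 = 2295

Answer: 2295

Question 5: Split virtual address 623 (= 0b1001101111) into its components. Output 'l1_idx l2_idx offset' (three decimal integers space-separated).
Answer: 4 3 15

Derivation:
vaddr = 623 = 0b1001101111
  top 3 bits -> l1_idx = 4
  next 2 bits -> l2_idx = 3
  bottom 5 bits -> offset = 15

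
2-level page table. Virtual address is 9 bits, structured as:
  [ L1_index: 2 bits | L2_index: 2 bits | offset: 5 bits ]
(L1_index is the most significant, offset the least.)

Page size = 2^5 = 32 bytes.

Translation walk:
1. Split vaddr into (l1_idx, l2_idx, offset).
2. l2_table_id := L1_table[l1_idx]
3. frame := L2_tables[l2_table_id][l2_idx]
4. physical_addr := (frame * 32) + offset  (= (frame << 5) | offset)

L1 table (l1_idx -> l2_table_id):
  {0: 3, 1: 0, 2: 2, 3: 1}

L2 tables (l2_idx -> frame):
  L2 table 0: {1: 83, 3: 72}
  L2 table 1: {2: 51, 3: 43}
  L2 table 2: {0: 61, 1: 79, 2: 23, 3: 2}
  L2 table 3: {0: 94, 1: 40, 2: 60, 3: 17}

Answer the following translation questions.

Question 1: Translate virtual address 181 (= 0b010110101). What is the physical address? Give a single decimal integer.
vaddr = 181 = 0b010110101
Split: l1_idx=1, l2_idx=1, offset=21
L1[1] = 0
L2[0][1] = 83
paddr = 83 * 32 + 21 = 2677

Answer: 2677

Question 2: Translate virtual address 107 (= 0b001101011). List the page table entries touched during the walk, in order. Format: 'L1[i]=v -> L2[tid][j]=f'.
Answer: L1[0]=3 -> L2[3][3]=17

Derivation:
vaddr = 107 = 0b001101011
Split: l1_idx=0, l2_idx=3, offset=11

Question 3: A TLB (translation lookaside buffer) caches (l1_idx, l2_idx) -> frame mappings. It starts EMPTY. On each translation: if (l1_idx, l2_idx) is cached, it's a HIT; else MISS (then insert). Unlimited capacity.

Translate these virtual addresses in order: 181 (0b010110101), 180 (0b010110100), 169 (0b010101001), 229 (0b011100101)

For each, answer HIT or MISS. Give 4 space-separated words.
Answer: MISS HIT HIT MISS

Derivation:
vaddr=181: (1,1) not in TLB -> MISS, insert
vaddr=180: (1,1) in TLB -> HIT
vaddr=169: (1,1) in TLB -> HIT
vaddr=229: (1,3) not in TLB -> MISS, insert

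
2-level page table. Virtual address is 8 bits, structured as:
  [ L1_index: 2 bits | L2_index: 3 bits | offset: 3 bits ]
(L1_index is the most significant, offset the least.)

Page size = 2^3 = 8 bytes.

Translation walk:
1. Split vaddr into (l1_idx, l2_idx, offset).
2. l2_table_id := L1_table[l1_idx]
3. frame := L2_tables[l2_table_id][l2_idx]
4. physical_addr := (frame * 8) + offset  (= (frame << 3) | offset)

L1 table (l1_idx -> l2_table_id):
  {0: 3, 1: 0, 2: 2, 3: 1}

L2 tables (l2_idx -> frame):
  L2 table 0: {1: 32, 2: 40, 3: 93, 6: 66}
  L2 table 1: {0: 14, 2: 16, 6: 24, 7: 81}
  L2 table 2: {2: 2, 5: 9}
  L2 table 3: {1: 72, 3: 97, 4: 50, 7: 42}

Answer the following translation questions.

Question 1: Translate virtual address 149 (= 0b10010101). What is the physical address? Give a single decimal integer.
Answer: 21

Derivation:
vaddr = 149 = 0b10010101
Split: l1_idx=2, l2_idx=2, offset=5
L1[2] = 2
L2[2][2] = 2
paddr = 2 * 8 + 5 = 21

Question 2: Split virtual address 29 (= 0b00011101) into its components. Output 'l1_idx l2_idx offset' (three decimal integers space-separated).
Answer: 0 3 5

Derivation:
vaddr = 29 = 0b00011101
  top 2 bits -> l1_idx = 0
  next 3 bits -> l2_idx = 3
  bottom 3 bits -> offset = 5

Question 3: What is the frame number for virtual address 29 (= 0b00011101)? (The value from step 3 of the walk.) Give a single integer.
vaddr = 29: l1_idx=0, l2_idx=3
L1[0] = 3; L2[3][3] = 97

Answer: 97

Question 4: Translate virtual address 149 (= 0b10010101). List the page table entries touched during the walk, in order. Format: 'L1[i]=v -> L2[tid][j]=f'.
Answer: L1[2]=2 -> L2[2][2]=2

Derivation:
vaddr = 149 = 0b10010101
Split: l1_idx=2, l2_idx=2, offset=5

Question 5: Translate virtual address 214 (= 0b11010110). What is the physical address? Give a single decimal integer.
vaddr = 214 = 0b11010110
Split: l1_idx=3, l2_idx=2, offset=6
L1[3] = 1
L2[1][2] = 16
paddr = 16 * 8 + 6 = 134

Answer: 134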